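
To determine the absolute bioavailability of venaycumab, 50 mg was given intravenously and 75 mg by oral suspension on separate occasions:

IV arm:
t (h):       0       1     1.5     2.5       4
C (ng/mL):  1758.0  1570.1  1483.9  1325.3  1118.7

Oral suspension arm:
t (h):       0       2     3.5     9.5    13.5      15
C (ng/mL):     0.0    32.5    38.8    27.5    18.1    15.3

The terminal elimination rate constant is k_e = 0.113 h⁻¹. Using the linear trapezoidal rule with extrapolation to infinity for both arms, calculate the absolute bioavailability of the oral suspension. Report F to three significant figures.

F = 0.0230

Trapezoidal AUC_0→4 (IV):
  [0→1]: (1758.0+1570.1)/2 × 1 = 1664.05
  [1→1.5]: (1570.1+1483.9)/2 × 0.5 = 763.5
  [1.5→2.5]: (1483.9+1325.3)/2 × 1 = 1404.6
  [2.5→4]: (1325.3+1118.7)/2 × 1.5 = 1833.0
  Sum = 5665.15 ng/mL·h
IV tail: 1118.7/0.113 = 9900.000; AUC_iv,0→∞ = 5665.15 + 9900.000 = 15565.15 ng/mL·h
Trapezoidal AUC_0→15 (oral suspension):
  [0→2]: (0.0+32.5)/2 × 2 = 32.5
  [2→3.5]: (32.5+38.8)/2 × 1.5 = 53.475
  [3.5→9.5]: (38.8+27.5)/2 × 6 = 198.9
  [9.5→13.5]: (27.5+18.1)/2 × 4 = 91.2
  [13.5→15]: (18.1+15.3)/2 × 1.5 = 25.05
  Sum = 401.125 ng/mL·h
oral suspension tail: 15.3/0.113 = 135.398; AUC_ev,0→∞ = 401.125 + 135.398 = 536.523 ng/mL·h
F = (AUC_ev/D_ev)/(AUC_iv/D_iv) = (536.523/75)/(15565.15/50) = 7.15364/311.303 = 0.0230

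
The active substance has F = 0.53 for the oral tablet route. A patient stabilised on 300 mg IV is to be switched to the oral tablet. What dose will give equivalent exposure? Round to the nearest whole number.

For equal systemic exposure: F × D_ev = D_iv
D_ev = D_iv / F = 300 / 0.53 = 566.038 mg

D_oral = 566 mg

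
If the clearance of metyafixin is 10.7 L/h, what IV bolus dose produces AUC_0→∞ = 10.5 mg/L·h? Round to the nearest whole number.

Dose = 112 mg

Dose_iv = CL × AUC_0→∞
     = 10.7 × 10.5 = 112.35 mg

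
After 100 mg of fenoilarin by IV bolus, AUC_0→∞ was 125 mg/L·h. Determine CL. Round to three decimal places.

CL = Dose_iv / AUC_0→∞
   = 100 / 125 = 0.8 L/h

CL = 0.800 L/h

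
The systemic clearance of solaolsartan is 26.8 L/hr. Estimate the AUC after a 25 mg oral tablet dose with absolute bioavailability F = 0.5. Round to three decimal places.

AUC = 0.466 mg/L·hr

AUC_0→∞ = F × Dose / CL
        = 0.5 × 25 / 26.8 = 0.466418 mg/L·hr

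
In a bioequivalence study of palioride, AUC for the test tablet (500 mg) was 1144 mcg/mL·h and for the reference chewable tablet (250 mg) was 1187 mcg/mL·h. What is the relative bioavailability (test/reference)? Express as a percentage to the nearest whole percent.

F_rel = (AUC_test/D_test) / (AUC_ref/D_ref)
      = (1144/500) / (1187/250)
      = 2.288 / 4.748 = 0.4819 = 48.19%

F_rel = 48%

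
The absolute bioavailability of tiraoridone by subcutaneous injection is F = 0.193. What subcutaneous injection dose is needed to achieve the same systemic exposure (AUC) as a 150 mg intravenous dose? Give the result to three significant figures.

D_subcutaneous = 777 mg

For equal systemic exposure: F × D_ev = D_iv
D_ev = D_iv / F = 150 / 0.193 = 777.202 mg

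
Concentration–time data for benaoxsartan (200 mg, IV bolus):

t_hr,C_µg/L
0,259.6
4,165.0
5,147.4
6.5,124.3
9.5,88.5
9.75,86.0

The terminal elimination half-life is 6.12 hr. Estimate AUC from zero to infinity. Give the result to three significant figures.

Trapezoidal AUC_0→9.75:
  [0→4]: (259.6+165.0)/2 × 4 = 849.2
  [4→5]: (165.0+147.4)/2 × 1 = 156.2
  [5→6.5]: (147.4+124.3)/2 × 1.5 = 203.775
  [6.5→9.5]: (124.3+88.5)/2 × 3 = 319.2
  [9.5→9.75]: (88.5+86.0)/2 × 0.25 = 21.8125
  Sum = 1550.1875 µg/L·hr
k_e = ln2 / t½ = 0.693147 / 6.12 = 0.1133 hr^-1
Extrapolated tail: C_last / k_e = 86.0 / 0.1133 = 759.047
AUC_0→∞ = 1550.1875 + 759.047 = 2309.2345 µg/L·hr

AUC = 2310 µg/L·hr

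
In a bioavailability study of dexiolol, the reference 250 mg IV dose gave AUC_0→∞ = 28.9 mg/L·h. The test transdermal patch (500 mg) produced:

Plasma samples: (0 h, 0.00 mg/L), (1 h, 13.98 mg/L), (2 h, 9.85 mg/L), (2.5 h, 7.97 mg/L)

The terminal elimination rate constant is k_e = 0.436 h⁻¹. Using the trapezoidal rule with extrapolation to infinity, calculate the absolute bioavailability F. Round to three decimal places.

F = 0.720

Trapezoidal AUC_0→2.5 (transdermal patch):
  [0→1]: (0.00+13.98)/2 × 1 = 6.99
  [1→2]: (13.98+9.85)/2 × 1 = 11.915
  [2→2.5]: (9.85+7.97)/2 × 0.5 = 4.455
  Sum = 23.36 mg/L·h
Tail: C_last/k_e = 7.97/0.436 = 18.280
AUC_0→∞ (transdermal patch) = 23.36 + 18.280 = 41.64 mg/L·h
F = (AUC_ev/D_ev)/(AUC_iv/D_iv) = (41.64/500)/(28.9/250) = 0.08328/0.1156 = 0.7204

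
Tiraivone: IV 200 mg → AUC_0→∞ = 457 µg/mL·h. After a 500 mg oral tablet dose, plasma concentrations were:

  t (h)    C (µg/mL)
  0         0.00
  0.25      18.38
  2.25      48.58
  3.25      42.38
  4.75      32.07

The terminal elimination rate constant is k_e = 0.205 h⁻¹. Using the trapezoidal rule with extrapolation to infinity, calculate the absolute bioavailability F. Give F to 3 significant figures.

Trapezoidal AUC_0→4.75 (oral tablet):
  [0→0.25]: (0.00+18.38)/2 × 0.25 = 2.2975
  [0.25→2.25]: (18.38+48.58)/2 × 2 = 66.96
  [2.25→3.25]: (48.58+42.38)/2 × 1 = 45.48
  [3.25→4.75]: (42.38+32.07)/2 × 1.5 = 55.8375
  Sum = 170.575 µg/mL·h
Tail: C_last/k_e = 32.07/0.205 = 156.439
AUC_0→∞ (oral tablet) = 170.575 + 156.439 = 327.014 µg/mL·h
F = (AUC_ev/D_ev)/(AUC_iv/D_iv) = (327.014/500)/(457/200) = 0.654028/2.285 = 0.2862

F = 0.286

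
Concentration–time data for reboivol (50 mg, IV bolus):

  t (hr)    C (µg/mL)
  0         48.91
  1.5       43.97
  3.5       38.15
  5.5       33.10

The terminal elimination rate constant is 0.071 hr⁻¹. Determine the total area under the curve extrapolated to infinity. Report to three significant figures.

Trapezoidal AUC_0→5.5:
  [0→1.5]: (48.91+43.97)/2 × 1.5 = 69.66
  [1.5→3.5]: (43.97+38.15)/2 × 2 = 82.12
  [3.5→5.5]: (38.15+33.10)/2 × 2 = 71.25
  Sum = 223.03 µg/mL·hr
Extrapolated tail: C_last / k_e = 33.10 / 0.071 = 466.197
AUC_0→∞ = 223.03 + 466.197 = 689.227 µg/mL·hr

AUC = 689 µg/mL·hr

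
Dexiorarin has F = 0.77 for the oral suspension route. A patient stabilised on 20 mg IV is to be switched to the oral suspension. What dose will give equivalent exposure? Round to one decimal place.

For equal systemic exposure: F × D_ev = D_iv
D_ev = D_iv / F = 20 / 0.77 = 25.974 mg

D_oral = 26.0 mg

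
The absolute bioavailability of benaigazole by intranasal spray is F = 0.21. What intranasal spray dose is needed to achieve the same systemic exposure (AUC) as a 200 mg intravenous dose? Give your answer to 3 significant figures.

D_intranasal = 952 mg

For equal systemic exposure: F × D_ev = D_iv
D_ev = D_iv / F = 200 / 0.21 = 952.381 mg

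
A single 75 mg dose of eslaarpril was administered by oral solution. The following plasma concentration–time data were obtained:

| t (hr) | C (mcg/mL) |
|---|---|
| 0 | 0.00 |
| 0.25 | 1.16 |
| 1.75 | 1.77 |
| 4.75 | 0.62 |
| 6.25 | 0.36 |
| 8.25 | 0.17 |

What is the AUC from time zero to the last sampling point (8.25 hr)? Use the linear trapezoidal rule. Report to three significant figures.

Trapezoidal AUC_0→8.25:
  [0→0.25]: (0.00+1.16)/2 × 0.25 = 0.145
  [0.25→1.75]: (1.16+1.77)/2 × 1.5 = 2.1975
  [1.75→4.75]: (1.77+0.62)/2 × 3 = 3.585
  [4.75→6.25]: (0.62+0.36)/2 × 1.5 = 0.735
  [6.25→8.25]: (0.36+0.17)/2 × 2 = 0.53
  Sum = 7.1925 mcg/mL·hr

AUC = 7.19 mcg/mL·hr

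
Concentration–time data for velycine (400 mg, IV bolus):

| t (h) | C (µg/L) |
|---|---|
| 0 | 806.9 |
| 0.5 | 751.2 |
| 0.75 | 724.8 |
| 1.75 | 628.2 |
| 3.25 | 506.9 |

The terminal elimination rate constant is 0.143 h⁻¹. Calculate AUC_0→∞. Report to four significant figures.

Trapezoidal AUC_0→3.25:
  [0→0.5]: (806.9+751.2)/2 × 0.5 = 389.525
  [0.5→0.75]: (751.2+724.8)/2 × 0.25 = 184.5
  [0.75→1.75]: (724.8+628.2)/2 × 1 = 676.5
  [1.75→3.25]: (628.2+506.9)/2 × 1.5 = 851.325
  Sum = 2101.85 µg/L·h
Extrapolated tail: C_last / k_e = 506.9 / 0.143 = 3544.755
AUC_0→∞ = 2101.85 + 3544.755 = 5646.605 µg/L·h

AUC = 5647 µg/L·h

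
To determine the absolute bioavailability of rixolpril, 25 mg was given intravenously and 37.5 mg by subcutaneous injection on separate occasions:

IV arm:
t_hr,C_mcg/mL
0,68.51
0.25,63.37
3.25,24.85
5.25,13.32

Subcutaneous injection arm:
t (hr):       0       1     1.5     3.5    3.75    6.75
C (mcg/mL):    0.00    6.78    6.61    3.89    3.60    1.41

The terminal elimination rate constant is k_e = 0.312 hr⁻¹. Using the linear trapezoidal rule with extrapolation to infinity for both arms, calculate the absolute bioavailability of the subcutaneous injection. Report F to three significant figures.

Trapezoidal AUC_0→5.25 (IV):
  [0→0.25]: (68.51+63.37)/2 × 0.25 = 16.485
  [0.25→3.25]: (63.37+24.85)/2 × 3 = 132.33
  [3.25→5.25]: (24.85+13.32)/2 × 2 = 38.17
  Sum = 186.985 mcg/mL·hr
IV tail: 13.32/0.312 = 42.692; AUC_iv,0→∞ = 186.985 + 42.692 = 229.677 mcg/mL·hr
Trapezoidal AUC_0→6.75 (subcutaneous injection):
  [0→1]: (0.00+6.78)/2 × 1 = 3.39
  [1→1.5]: (6.78+6.61)/2 × 0.5 = 3.3475
  [1.5→3.5]: (6.61+3.89)/2 × 2 = 10.5
  [3.5→3.75]: (3.89+3.60)/2 × 0.25 = 0.93625
  [3.75→6.75]: (3.60+1.41)/2 × 3 = 7.515
  Sum = 25.68875 mcg/mL·hr
subcutaneous injection tail: 1.41/0.312 = 4.519; AUC_ev,0→∞ = 25.68875 + 4.519 = 30.20775 mcg/mL·hr
F = (AUC_ev/D_ev)/(AUC_iv/D_iv) = (30.20775/37.5)/(229.677/25) = 0.80554/9.18708 = 0.0877

F = 0.0877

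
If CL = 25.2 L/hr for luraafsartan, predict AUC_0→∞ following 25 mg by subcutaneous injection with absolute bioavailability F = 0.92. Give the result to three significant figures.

AUC = 0.913 mg/L·hr

AUC_0→∞ = F × Dose / CL
        = 0.92 × 25 / 25.2 = 0.912698 mg/L·hr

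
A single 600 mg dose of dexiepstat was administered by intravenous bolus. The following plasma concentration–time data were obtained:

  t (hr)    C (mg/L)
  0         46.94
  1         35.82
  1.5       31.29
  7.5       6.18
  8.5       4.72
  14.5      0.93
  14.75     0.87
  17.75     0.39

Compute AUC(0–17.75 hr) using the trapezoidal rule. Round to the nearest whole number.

AUC = 195 mg/L·hr

Trapezoidal AUC_0→17.75:
  [0→1]: (46.94+35.82)/2 × 1 = 41.38
  [1→1.5]: (35.82+31.29)/2 × 0.5 = 16.7775
  [1.5→7.5]: (31.29+6.18)/2 × 6 = 112.41
  [7.5→8.5]: (6.18+4.72)/2 × 1 = 5.45
  [8.5→14.5]: (4.72+0.93)/2 × 6 = 16.95
  [14.5→14.75]: (0.93+0.87)/2 × 0.25 = 0.225
  [14.75→17.75]: (0.87+0.39)/2 × 3 = 1.89
  Sum = 195.0825 mg/L·hr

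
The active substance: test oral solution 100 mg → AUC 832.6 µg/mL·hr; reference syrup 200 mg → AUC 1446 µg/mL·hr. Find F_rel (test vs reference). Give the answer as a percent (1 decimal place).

F_rel = 115.2%

F_rel = (AUC_test/D_test) / (AUC_ref/D_ref)
      = (832.6/100) / (1446/200)
      = 8.326 / 7.23 = 1.1516 = 115.16%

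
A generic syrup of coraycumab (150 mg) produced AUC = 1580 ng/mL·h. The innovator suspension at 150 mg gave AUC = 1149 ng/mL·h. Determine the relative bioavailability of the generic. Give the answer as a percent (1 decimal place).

F_rel = (AUC_test/D_test) / (AUC_ref/D_ref)
      = (1580/150) / (1149/150)
      = 10.5333 / 7.66 = 1.3751 = 137.51%

F_rel = 137.5%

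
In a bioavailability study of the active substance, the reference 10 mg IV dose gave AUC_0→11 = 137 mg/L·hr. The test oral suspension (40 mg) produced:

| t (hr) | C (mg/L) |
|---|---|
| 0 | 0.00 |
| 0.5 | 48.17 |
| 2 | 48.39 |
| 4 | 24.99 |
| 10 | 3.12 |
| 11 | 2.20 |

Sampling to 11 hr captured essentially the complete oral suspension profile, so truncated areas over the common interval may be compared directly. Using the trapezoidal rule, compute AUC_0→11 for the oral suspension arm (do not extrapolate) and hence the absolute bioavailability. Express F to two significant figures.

Trapezoidal AUC_0→11 (oral suspension):
  [0→0.5]: (0.00+48.17)/2 × 0.5 = 12.0425
  [0.5→2]: (48.17+48.39)/2 × 1.5 = 72.42
  [2→4]: (48.39+24.99)/2 × 2 = 73.38
  [4→10]: (24.99+3.12)/2 × 6 = 84.33
  [10→11]: (3.12+2.20)/2 × 1 = 2.66
  Sum = 244.8325 mg/L·hr
F = (AUC_ev/D_ev)/(AUC_iv/D_iv) = (244.8325/40)/(137/10) = 6.1208125/13.7 = 0.4468

F = 0.45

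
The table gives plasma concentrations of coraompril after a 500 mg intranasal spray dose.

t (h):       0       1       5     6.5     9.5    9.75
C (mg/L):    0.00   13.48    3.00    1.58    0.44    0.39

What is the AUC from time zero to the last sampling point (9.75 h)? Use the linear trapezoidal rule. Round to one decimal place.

Trapezoidal AUC_0→9.75:
  [0→1]: (0.00+13.48)/2 × 1 = 6.74
  [1→5]: (13.48+3.00)/2 × 4 = 32.96
  [5→6.5]: (3.00+1.58)/2 × 1.5 = 3.435
  [6.5→9.5]: (1.58+0.44)/2 × 3 = 3.03
  [9.5→9.75]: (0.44+0.39)/2 × 0.25 = 0.10375
  Sum = 46.26875 mg/L·h

AUC = 46.3 mg/L·h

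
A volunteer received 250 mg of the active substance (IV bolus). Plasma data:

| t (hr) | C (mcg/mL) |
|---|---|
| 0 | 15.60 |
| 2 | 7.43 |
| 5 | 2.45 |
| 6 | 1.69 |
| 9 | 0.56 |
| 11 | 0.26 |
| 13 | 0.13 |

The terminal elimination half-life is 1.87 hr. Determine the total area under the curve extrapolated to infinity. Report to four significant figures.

Trapezoidal AUC_0→13:
  [0→2]: (15.60+7.43)/2 × 2 = 23.03
  [2→5]: (7.43+2.45)/2 × 3 = 14.82
  [5→6]: (2.45+1.69)/2 × 1 = 2.07
  [6→9]: (1.69+0.56)/2 × 3 = 3.375
  [9→11]: (0.56+0.26)/2 × 2 = 0.82
  [11→13]: (0.26+0.13)/2 × 2 = 0.39
  Sum = 44.505 mcg/mL·hr
k_e = ln2 / t½ = 0.693147 / 1.87 = 0.3707 hr^-1
Extrapolated tail: C_last / k_e = 0.13 / 0.3707 = 0.351
AUC_0→∞ = 44.505 + 0.351 = 44.856 mcg/mL·hr

AUC = 44.86 mcg/mL·hr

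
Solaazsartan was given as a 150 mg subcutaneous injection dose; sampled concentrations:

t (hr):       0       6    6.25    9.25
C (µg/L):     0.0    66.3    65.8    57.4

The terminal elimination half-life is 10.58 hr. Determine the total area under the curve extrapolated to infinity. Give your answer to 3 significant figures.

AUC = 1280 µg/L·hr

Trapezoidal AUC_0→9.25:
  [0→6]: (0.0+66.3)/2 × 6 = 198.9
  [6→6.25]: (66.3+65.8)/2 × 0.25 = 16.5125
  [6.25→9.25]: (65.8+57.4)/2 × 3 = 184.8
  Sum = 400.2125 µg/L·hr
k_e = ln2 / t½ = 0.693147 / 10.58 = 0.0655 hr^-1
Extrapolated tail: C_last / k_e = 57.4 / 0.0655 = 876.336
AUC_0→∞ = 400.2125 + 876.336 = 1276.5485 µg/L·hr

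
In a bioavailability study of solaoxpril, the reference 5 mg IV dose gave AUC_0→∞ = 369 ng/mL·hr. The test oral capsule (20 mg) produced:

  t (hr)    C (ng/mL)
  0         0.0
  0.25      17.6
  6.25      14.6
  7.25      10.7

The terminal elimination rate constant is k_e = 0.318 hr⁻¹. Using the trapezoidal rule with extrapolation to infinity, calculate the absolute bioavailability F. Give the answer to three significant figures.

Trapezoidal AUC_0→7.25 (oral capsule):
  [0→0.25]: (0.0+17.6)/2 × 0.25 = 2.2
  [0.25→6.25]: (17.6+14.6)/2 × 6 = 96.6
  [6.25→7.25]: (14.6+10.7)/2 × 1 = 12.65
  Sum = 111.45 ng/mL·hr
Tail: C_last/k_e = 10.7/0.318 = 33.648
AUC_0→∞ (oral capsule) = 111.45 + 33.648 = 145.098 ng/mL·hr
F = (AUC_ev/D_ev)/(AUC_iv/D_iv) = (145.098/20)/(369/5) = 7.2549/73.8 = 0.0983

F = 0.0983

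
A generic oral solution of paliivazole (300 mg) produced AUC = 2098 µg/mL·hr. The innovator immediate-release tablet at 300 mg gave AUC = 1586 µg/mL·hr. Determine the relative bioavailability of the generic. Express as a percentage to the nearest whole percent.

F_rel = (AUC_test/D_test) / (AUC_ref/D_ref)
      = (2098/300) / (1586/300)
      = 6.99333 / 5.28667 = 1.3228 = 132.28%

F_rel = 132%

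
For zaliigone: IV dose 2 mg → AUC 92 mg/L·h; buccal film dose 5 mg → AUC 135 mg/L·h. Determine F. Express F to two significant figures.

F = 0.59

F = (AUC_ev / D_ev) / (AUC_iv / D_iv)
  = (135/5) / (92/2)
  = 27 / 46 = 0.5870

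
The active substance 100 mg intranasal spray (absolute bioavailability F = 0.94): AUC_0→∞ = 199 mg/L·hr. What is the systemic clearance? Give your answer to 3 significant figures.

CL = 0.472 L/hr

CL = F × Dose / AUC_0→∞
   = 0.94 × 100 / 199 = 0.472362 L/hr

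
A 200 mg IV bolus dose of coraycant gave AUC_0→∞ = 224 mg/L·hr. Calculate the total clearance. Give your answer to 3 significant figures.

CL = 0.893 L/hr

CL = Dose_iv / AUC_0→∞
   = 200 / 224 = 0.892857 L/hr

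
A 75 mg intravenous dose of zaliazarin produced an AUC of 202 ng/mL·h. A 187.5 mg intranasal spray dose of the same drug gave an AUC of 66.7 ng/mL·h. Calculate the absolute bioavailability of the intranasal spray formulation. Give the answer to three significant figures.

F = (AUC_ev / D_ev) / (AUC_iv / D_iv)
  = (66.7/187.5) / (202/75)
  = 0.355733 / 2.69333 = 0.1321

F = 0.132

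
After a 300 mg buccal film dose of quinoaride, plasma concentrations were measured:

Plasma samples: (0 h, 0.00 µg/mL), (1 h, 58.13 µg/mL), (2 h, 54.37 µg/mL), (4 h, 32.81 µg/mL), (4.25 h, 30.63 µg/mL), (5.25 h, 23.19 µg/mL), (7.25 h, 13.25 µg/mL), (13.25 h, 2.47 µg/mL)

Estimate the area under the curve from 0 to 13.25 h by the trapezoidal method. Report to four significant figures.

AUC = 290.9 µg/mL·h

Trapezoidal AUC_0→13.25:
  [0→1]: (0.00+58.13)/2 × 1 = 29.065
  [1→2]: (58.13+54.37)/2 × 1 = 56.25
  [2→4]: (54.37+32.81)/2 × 2 = 87.18
  [4→4.25]: (32.81+30.63)/2 × 0.25 = 7.93
  [4.25→5.25]: (30.63+23.19)/2 × 1 = 26.91
  [5.25→7.25]: (23.19+13.25)/2 × 2 = 36.44
  [7.25→13.25]: (13.25+2.47)/2 × 6 = 47.16
  Sum = 290.935 µg/mL·h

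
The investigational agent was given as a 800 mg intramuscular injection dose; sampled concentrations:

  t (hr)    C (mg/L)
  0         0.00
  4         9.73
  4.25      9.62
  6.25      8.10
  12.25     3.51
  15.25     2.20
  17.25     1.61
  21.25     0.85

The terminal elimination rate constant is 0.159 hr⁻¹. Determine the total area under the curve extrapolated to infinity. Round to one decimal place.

AUC = 97.1 mg/L·hr

Trapezoidal AUC_0→21.25:
  [0→4]: (0.00+9.73)/2 × 4 = 19.46
  [4→4.25]: (9.73+9.62)/2 × 0.25 = 2.41875
  [4.25→6.25]: (9.62+8.10)/2 × 2 = 17.72
  [6.25→12.25]: (8.10+3.51)/2 × 6 = 34.83
  [12.25→15.25]: (3.51+2.20)/2 × 3 = 8.565
  [15.25→17.25]: (2.20+1.61)/2 × 2 = 3.81
  [17.25→21.25]: (1.61+0.85)/2 × 4 = 4.92
  Sum = 91.72375 mg/L·hr
Extrapolated tail: C_last / k_e = 0.85 / 0.159 = 5.346
AUC_0→∞ = 91.72375 + 5.346 = 97.06975 mg/L·hr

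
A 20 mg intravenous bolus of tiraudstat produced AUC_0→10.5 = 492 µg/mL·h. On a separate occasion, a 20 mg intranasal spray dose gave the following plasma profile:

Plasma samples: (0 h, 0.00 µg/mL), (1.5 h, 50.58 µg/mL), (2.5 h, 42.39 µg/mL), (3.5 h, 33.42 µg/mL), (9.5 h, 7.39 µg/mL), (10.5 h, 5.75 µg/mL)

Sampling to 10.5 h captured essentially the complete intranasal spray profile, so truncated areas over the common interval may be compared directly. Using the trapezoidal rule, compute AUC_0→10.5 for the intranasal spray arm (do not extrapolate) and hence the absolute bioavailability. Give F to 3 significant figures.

Trapezoidal AUC_0→10.5 (intranasal spray):
  [0→1.5]: (0.00+50.58)/2 × 1.5 = 37.935
  [1.5→2.5]: (50.58+42.39)/2 × 1 = 46.485
  [2.5→3.5]: (42.39+33.42)/2 × 1 = 37.905
  [3.5→9.5]: (33.42+7.39)/2 × 6 = 122.43
  [9.5→10.5]: (7.39+5.75)/2 × 1 = 6.57
  Sum = 251.325 µg/mL·h
F = (AUC_ev/D_ev)/(AUC_iv/D_iv) = (251.325/20)/(492/20) = 12.56625/24.6 = 0.5108

F = 0.511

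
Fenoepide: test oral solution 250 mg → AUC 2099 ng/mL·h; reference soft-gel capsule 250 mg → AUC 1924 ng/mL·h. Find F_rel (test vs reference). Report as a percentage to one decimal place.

F_rel = (AUC_test/D_test) / (AUC_ref/D_ref)
      = (2099/250) / (1924/250)
      = 8.396 / 7.696 = 1.0910 = 109.10%

F_rel = 109.1%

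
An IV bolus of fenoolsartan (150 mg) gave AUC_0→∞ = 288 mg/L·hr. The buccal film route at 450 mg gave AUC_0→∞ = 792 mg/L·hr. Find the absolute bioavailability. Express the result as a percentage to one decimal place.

F = 91.7%

F = (AUC_ev / D_ev) / (AUC_iv / D_iv)
  = (792/450) / (288/150)
  = 1.76 / 1.92 = 0.9167
  = 91.67%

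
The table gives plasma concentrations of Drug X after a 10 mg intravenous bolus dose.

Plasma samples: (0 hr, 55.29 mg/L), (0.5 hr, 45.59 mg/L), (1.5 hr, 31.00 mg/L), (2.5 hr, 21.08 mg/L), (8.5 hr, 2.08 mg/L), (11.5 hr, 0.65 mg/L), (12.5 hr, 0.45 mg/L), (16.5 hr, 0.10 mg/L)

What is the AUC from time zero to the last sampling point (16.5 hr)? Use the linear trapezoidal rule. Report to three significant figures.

Trapezoidal AUC_0→16.5:
  [0→0.5]: (55.29+45.59)/2 × 0.5 = 25.22
  [0.5→1.5]: (45.59+31.00)/2 × 1 = 38.295
  [1.5→2.5]: (31.00+21.08)/2 × 1 = 26.04
  [2.5→8.5]: (21.08+2.08)/2 × 6 = 69.48
  [8.5→11.5]: (2.08+0.65)/2 × 3 = 4.095
  [11.5→12.5]: (0.65+0.45)/2 × 1 = 0.55
  [12.5→16.5]: (0.45+0.10)/2 × 4 = 1.1
  Sum = 164.78 mg/L·hr

AUC = 165 mg/L·hr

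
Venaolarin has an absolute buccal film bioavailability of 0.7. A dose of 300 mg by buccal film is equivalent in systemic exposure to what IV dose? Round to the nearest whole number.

Systemic exposure from an extravascular dose = F × D_ev, so the equivalent IV dose is F × D_ev.
D_iv = F × D_ev = 0.7 × 300 = 210 mg

D_iv = 210 mg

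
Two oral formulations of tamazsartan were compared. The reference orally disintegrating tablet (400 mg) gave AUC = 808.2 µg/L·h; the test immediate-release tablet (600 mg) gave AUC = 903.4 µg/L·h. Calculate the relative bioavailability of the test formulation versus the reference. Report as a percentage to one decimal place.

F_rel = 74.5%

F_rel = (AUC_test/D_test) / (AUC_ref/D_ref)
      = (903.4/600) / (808.2/400)
      = 1.50567 / 2.0205 = 0.7452 = 74.52%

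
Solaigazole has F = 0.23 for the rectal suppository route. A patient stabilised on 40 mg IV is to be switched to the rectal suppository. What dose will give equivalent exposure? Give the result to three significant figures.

D_rectal = 174 mg

For equal systemic exposure: F × D_ev = D_iv
D_ev = D_iv / F = 40 / 0.23 = 173.913 mg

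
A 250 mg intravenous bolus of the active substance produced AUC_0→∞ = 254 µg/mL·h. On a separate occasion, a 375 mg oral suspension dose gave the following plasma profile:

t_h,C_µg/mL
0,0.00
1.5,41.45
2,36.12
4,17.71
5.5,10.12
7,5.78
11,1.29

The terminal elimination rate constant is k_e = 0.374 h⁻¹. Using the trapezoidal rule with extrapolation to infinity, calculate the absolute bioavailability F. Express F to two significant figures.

Trapezoidal AUC_0→11 (oral suspension):
  [0→1.5]: (0.00+41.45)/2 × 1.5 = 31.0875
  [1.5→2]: (41.45+36.12)/2 × 0.5 = 19.3925
  [2→4]: (36.12+17.71)/2 × 2 = 53.83
  [4→5.5]: (17.71+10.12)/2 × 1.5 = 20.8725
  [5.5→7]: (10.12+5.78)/2 × 1.5 = 11.925
  [7→11]: (5.78+1.29)/2 × 4 = 14.14
  Sum = 151.2475 µg/mL·h
Tail: C_last/k_e = 1.29/0.374 = 3.449
AUC_0→∞ (oral suspension) = 151.2475 + 3.449 = 154.6965 µg/mL·h
F = (AUC_ev/D_ev)/(AUC_iv/D_iv) = (154.6965/375)/(254/250) = 0.412524/1.016 = 0.4060

F = 0.41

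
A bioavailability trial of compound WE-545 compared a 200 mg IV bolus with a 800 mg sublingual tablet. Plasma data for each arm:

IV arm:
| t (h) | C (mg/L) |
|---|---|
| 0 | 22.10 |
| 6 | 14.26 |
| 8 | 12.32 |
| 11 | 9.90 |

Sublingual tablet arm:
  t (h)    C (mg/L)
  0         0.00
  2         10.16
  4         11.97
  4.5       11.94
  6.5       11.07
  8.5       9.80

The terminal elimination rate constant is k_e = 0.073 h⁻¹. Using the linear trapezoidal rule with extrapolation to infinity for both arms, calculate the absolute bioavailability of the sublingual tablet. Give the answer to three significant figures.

Trapezoidal AUC_0→11 (IV):
  [0→6]: (22.10+14.26)/2 × 6 = 109.08
  [6→8]: (14.26+12.32)/2 × 2 = 26.58
  [8→11]: (12.32+9.90)/2 × 3 = 33.33
  Sum = 168.99 mg/L·h
IV tail: 9.90/0.073 = 135.616; AUC_iv,0→∞ = 168.99 + 135.616 = 304.606 mg/L·h
Trapezoidal AUC_0→8.5 (sublingual tablet):
  [0→2]: (0.00+10.16)/2 × 2 = 10.16
  [2→4]: (10.16+11.97)/2 × 2 = 22.13
  [4→4.5]: (11.97+11.94)/2 × 0.5 = 5.9775
  [4.5→6.5]: (11.94+11.07)/2 × 2 = 23.01
  [6.5→8.5]: (11.07+9.80)/2 × 2 = 20.87
  Sum = 82.1475 mg/L·h
sublingual tablet tail: 9.80/0.073 = 134.247; AUC_ev,0→∞ = 82.1475 + 134.247 = 216.3945 mg/L·h
F = (AUC_ev/D_ev)/(AUC_iv/D_iv) = (216.3945/800)/(304.606/200) = 0.270493/1.52303 = 0.1776

F = 0.178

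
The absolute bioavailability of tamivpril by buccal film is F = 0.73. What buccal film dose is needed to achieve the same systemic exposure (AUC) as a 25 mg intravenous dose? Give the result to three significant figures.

For equal systemic exposure: F × D_ev = D_iv
D_ev = D_iv / F = 25 / 0.73 = 34.2466 mg

D_buccal = 34.2 mg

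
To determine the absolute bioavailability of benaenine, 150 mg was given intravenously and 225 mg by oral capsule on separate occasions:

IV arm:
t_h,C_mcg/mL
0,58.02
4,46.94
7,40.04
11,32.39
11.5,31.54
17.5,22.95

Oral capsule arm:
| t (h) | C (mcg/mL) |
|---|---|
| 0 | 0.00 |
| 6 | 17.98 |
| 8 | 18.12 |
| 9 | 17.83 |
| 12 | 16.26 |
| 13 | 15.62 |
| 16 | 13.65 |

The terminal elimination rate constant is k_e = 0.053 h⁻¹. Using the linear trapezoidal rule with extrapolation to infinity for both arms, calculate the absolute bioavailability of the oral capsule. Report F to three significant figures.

Trapezoidal AUC_0→17.5 (IV):
  [0→4]: (58.02+46.94)/2 × 4 = 209.92
  [4→7]: (46.94+40.04)/2 × 3 = 130.47
  [7→11]: (40.04+32.39)/2 × 4 = 144.86
  [11→11.5]: (32.39+31.54)/2 × 0.5 = 15.9825
  [11.5→17.5]: (31.54+22.95)/2 × 6 = 163.47
  Sum = 664.7025 mcg/mL·h
IV tail: 22.95/0.053 = 433.019; AUC_iv,0→∞ = 664.7025 + 433.019 = 1097.7215 mcg/mL·h
Trapezoidal AUC_0→16 (oral capsule):
  [0→6]: (0.00+17.98)/2 × 6 = 53.94
  [6→8]: (17.98+18.12)/2 × 2 = 36.1
  [8→9]: (18.12+17.83)/2 × 1 = 17.975
  [9→12]: (17.83+16.26)/2 × 3 = 51.135
  [12→13]: (16.26+15.62)/2 × 1 = 15.94
  [13→16]: (15.62+13.65)/2 × 3 = 43.905
  Sum = 218.995 mcg/mL·h
oral capsule tail: 13.65/0.053 = 257.547; AUC_ev,0→∞ = 218.995 + 257.547 = 476.542 mcg/mL·h
F = (AUC_ev/D_ev)/(AUC_iv/D_iv) = (476.542/225)/(1097.7215/150) = 2.11796/7.31814 = 0.2894

F = 0.289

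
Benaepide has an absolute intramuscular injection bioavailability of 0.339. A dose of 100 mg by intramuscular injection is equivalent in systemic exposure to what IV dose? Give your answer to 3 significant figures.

D_iv = 33.9 mg

Systemic exposure from an extravascular dose = F × D_ev, so the equivalent IV dose is F × D_ev.
D_iv = F × D_ev = 0.339 × 100 = 33.9 mg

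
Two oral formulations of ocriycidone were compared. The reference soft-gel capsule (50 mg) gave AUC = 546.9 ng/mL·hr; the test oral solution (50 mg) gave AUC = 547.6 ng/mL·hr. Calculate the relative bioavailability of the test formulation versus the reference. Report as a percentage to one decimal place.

F_rel = 100.1%

F_rel = (AUC_test/D_test) / (AUC_ref/D_ref)
      = (547.6/50) / (546.9/50)
      = 10.952 / 10.938 = 1.0013 = 100.13%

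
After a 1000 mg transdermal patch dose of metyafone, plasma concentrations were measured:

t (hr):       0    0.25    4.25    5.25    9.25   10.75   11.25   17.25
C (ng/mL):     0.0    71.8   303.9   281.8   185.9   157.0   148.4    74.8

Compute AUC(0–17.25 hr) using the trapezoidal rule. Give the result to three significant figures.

AUC = 2990 ng/mL·hr

Trapezoidal AUC_0→17.25:
  [0→0.25]: (0.0+71.8)/2 × 0.25 = 8.975
  [0.25→4.25]: (71.8+303.9)/2 × 4 = 751.4
  [4.25→5.25]: (303.9+281.8)/2 × 1 = 292.85
  [5.25→9.25]: (281.8+185.9)/2 × 4 = 935.4
  [9.25→10.75]: (185.9+157.0)/2 × 1.5 = 257.175
  [10.75→11.25]: (157.0+148.4)/2 × 0.5 = 76.35
  [11.25→17.25]: (148.4+74.8)/2 × 6 = 669.6
  Sum = 2991.75 ng/mL·hr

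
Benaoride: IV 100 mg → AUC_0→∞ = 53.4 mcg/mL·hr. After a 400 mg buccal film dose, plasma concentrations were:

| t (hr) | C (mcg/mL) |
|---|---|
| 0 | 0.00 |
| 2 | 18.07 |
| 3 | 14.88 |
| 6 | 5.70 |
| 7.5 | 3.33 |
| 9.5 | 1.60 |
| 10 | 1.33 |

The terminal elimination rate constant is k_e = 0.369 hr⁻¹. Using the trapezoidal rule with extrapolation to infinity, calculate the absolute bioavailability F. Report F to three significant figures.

F = 0.381

Trapezoidal AUC_0→10 (buccal film):
  [0→2]: (0.00+18.07)/2 × 2 = 18.07
  [2→3]: (18.07+14.88)/2 × 1 = 16.475
  [3→6]: (14.88+5.70)/2 × 3 = 30.87
  [6→7.5]: (5.70+3.33)/2 × 1.5 = 6.7725
  [7.5→9.5]: (3.33+1.60)/2 × 2 = 4.93
  [9.5→10]: (1.60+1.33)/2 × 0.5 = 0.7325
  Sum = 77.85 mcg/mL·hr
Tail: C_last/k_e = 1.33/0.369 = 3.604
AUC_0→∞ (buccal film) = 77.85 + 3.604 = 81.454 mcg/mL·hr
F = (AUC_ev/D_ev)/(AUC_iv/D_iv) = (81.454/400)/(53.4/100) = 0.203635/0.534 = 0.3813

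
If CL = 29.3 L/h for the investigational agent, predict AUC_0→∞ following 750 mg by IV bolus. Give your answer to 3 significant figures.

AUC_0→∞ = Dose_iv / CL
        = 750 / 29.3 = 25.5973 mg/L·h

AUC = 25.6 mg/L·h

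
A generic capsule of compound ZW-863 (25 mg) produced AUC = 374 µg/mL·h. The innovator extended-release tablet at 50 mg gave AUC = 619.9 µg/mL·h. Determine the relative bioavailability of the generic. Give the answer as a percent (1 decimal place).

F_rel = (AUC_test/D_test) / (AUC_ref/D_ref)
      = (374/25) / (619.9/50)
      = 14.96 / 12.398 = 1.2066 = 120.66%

F_rel = 120.7%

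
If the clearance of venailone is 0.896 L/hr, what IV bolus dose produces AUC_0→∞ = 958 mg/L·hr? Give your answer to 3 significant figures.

Dose = 858 mg

Dose_iv = CL × AUC_0→∞
     = 0.896 × 958 = 858.368 mg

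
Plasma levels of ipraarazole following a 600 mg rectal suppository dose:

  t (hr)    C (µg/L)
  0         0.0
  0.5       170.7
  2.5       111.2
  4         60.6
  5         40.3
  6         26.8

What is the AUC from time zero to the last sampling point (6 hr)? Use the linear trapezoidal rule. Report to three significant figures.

Trapezoidal AUC_0→6:
  [0→0.5]: (0.0+170.7)/2 × 0.5 = 42.675
  [0.5→2.5]: (170.7+111.2)/2 × 2 = 281.9
  [2.5→4]: (111.2+60.6)/2 × 1.5 = 128.85
  [4→5]: (60.6+40.3)/2 × 1 = 50.45
  [5→6]: (40.3+26.8)/2 × 1 = 33.55
  Sum = 537.425 µg/L·hr

AUC = 537 µg/L·hr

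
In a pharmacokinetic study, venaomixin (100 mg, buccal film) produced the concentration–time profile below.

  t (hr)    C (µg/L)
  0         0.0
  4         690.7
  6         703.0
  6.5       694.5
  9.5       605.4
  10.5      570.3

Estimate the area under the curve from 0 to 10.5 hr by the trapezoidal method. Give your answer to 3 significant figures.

Trapezoidal AUC_0→10.5:
  [0→4]: (0.0+690.7)/2 × 4 = 1381.4
  [4→6]: (690.7+703.0)/2 × 2 = 1393.7
  [6→6.5]: (703.0+694.5)/2 × 0.5 = 349.375
  [6.5→9.5]: (694.5+605.4)/2 × 3 = 1949.85
  [9.5→10.5]: (605.4+570.3)/2 × 1 = 587.85
  Sum = 5662.175 µg/L·hr

AUC = 5660 µg/L·hr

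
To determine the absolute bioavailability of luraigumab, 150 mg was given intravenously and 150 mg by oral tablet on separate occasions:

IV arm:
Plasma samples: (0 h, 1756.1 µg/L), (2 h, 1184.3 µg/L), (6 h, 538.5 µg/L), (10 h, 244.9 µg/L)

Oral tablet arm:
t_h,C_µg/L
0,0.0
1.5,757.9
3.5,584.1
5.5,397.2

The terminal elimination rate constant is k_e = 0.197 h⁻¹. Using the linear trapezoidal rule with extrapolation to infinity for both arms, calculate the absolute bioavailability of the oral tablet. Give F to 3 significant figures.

F = 0.534

Trapezoidal AUC_0→10 (IV):
  [0→2]: (1756.1+1184.3)/2 × 2 = 2940.4
  [2→6]: (1184.3+538.5)/2 × 4 = 3445.6
  [6→10]: (538.5+244.9)/2 × 4 = 1566.8
  Sum = 7952.8 µg/L·h
IV tail: 244.9/0.197 = 1243.147; AUC_iv,0→∞ = 7952.8 + 1243.147 = 9195.947 µg/L·h
Trapezoidal AUC_0→5.5 (oral tablet):
  [0→1.5]: (0.0+757.9)/2 × 1.5 = 568.425
  [1.5→3.5]: (757.9+584.1)/2 × 2 = 1342.0
  [3.5→5.5]: (584.1+397.2)/2 × 2 = 981.3
  Sum = 2891.725 µg/L·h
oral tablet tail: 397.2/0.197 = 2016.244; AUC_ev,0→∞ = 2891.725 + 2016.244 = 4907.969 µg/L·h
F = (AUC_ev/D_ev)/(AUC_iv/D_iv) = (4907.969/150)/(9195.947/150) = 32.7198/61.3063 = 0.5337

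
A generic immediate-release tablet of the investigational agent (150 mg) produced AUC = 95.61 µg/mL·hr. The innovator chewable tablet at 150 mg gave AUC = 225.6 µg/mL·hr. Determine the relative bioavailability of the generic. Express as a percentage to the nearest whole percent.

F_rel = 42%

F_rel = (AUC_test/D_test) / (AUC_ref/D_ref)
      = (95.61/150) / (225.6/150)
      = 0.6374 / 1.504 = 0.4238 = 42.38%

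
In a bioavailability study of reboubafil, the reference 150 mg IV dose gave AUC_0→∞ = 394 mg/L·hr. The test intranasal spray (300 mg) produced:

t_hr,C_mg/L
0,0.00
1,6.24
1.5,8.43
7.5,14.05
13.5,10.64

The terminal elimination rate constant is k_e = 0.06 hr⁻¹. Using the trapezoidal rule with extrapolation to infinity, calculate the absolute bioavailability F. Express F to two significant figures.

Trapezoidal AUC_0→13.5 (intranasal spray):
  [0→1]: (0.00+6.24)/2 × 1 = 3.12
  [1→1.5]: (6.24+8.43)/2 × 0.5 = 3.6675
  [1.5→7.5]: (8.43+14.05)/2 × 6 = 67.44
  [7.5→13.5]: (14.05+10.64)/2 × 6 = 74.07
  Sum = 148.2975 mg/L·hr
Tail: C_last/k_e = 10.64/0.06 = 177.333
AUC_0→∞ (intranasal spray) = 148.2975 + 177.333 = 325.6305 mg/L·hr
F = (AUC_ev/D_ev)/(AUC_iv/D_iv) = (325.6305/300)/(394/150) = 1.085435/2.62667 = 0.4132

F = 0.41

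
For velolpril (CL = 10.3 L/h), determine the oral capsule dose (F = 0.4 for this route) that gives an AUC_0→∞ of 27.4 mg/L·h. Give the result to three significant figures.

Dose = CL × AUC_0→∞ / F
     = 10.3 × 27.4 / 0.4 = 705.55 mg

Dose = 706 mg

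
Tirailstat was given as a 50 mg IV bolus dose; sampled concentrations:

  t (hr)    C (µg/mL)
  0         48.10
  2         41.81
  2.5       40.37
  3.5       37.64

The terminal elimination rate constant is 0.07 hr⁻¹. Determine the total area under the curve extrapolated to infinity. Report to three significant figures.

AUC = 687 µg/mL·hr

Trapezoidal AUC_0→3.5:
  [0→2]: (48.10+41.81)/2 × 2 = 89.91
  [2→2.5]: (41.81+40.37)/2 × 0.5 = 20.545
  [2.5→3.5]: (40.37+37.64)/2 × 1 = 39.005
  Sum = 149.46 µg/mL·hr
Extrapolated tail: C_last / k_e = 37.64 / 0.07 = 537.714
AUC_0→∞ = 149.46 + 537.714 = 687.174 µg/mL·hr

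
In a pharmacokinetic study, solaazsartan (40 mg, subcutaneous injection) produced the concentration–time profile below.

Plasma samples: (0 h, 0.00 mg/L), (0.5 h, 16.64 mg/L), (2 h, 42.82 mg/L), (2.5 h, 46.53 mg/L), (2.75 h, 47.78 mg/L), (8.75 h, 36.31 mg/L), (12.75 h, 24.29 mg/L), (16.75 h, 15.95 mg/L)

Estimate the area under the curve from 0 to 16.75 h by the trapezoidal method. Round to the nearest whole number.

AUC = 537 mg/L·h

Trapezoidal AUC_0→16.75:
  [0→0.5]: (0.00+16.64)/2 × 0.5 = 4.16
  [0.5→2]: (16.64+42.82)/2 × 1.5 = 44.595
  [2→2.5]: (42.82+46.53)/2 × 0.5 = 22.3375
  [2.5→2.75]: (46.53+47.78)/2 × 0.25 = 11.78875
  [2.75→8.75]: (47.78+36.31)/2 × 6 = 252.27
  [8.75→12.75]: (36.31+24.29)/2 × 4 = 121.2
  [12.75→16.75]: (24.29+15.95)/2 × 4 = 80.48
  Sum = 536.83125 mg/L·h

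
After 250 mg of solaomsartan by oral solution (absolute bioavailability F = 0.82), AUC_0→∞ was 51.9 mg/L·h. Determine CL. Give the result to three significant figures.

CL = 3.95 L/h

CL = F × Dose / AUC_0→∞
   = 0.82 × 250 / 51.9 = 3.9499 L/h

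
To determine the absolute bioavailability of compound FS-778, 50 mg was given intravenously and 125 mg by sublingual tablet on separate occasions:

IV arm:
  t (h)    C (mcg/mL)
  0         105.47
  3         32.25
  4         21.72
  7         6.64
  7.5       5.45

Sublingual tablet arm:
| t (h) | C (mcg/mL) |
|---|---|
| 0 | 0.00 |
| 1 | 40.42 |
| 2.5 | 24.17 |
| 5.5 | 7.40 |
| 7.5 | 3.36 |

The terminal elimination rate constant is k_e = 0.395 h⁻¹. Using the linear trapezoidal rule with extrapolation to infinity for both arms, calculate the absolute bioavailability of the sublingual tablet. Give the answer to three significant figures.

Trapezoidal AUC_0→7.5 (IV):
  [0→3]: (105.47+32.25)/2 × 3 = 206.58
  [3→4]: (32.25+21.72)/2 × 1 = 26.985
  [4→7]: (21.72+6.64)/2 × 3 = 42.54
  [7→7.5]: (6.64+5.45)/2 × 0.5 = 3.0225
  Sum = 279.1275 mcg/mL·h
IV tail: 5.45/0.395 = 13.797; AUC_iv,0→∞ = 279.1275 + 13.797 = 292.9245 mcg/mL·h
Trapezoidal AUC_0→7.5 (sublingual tablet):
  [0→1]: (0.00+40.42)/2 × 1 = 20.21
  [1→2.5]: (40.42+24.17)/2 × 1.5 = 48.4425
  [2.5→5.5]: (24.17+7.40)/2 × 3 = 47.355
  [5.5→7.5]: (7.40+3.36)/2 × 2 = 10.76
  Sum = 126.7675 mcg/mL·h
sublingual tablet tail: 3.36/0.395 = 8.506; AUC_ev,0→∞ = 126.7675 + 8.506 = 135.2735 mcg/mL·h
F = (AUC_ev/D_ev)/(AUC_iv/D_iv) = (135.2735/125)/(292.9245/50) = 1.082188/5.85849 = 0.1847

F = 0.185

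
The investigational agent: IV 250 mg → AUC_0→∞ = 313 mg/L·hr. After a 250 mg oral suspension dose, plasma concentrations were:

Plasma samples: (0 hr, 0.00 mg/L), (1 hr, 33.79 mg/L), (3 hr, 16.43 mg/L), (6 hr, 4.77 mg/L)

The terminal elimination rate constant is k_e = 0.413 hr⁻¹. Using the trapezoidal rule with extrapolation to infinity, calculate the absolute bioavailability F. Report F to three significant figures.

Trapezoidal AUC_0→6 (oral suspension):
  [0→1]: (0.00+33.79)/2 × 1 = 16.895
  [1→3]: (33.79+16.43)/2 × 2 = 50.22
  [3→6]: (16.43+4.77)/2 × 3 = 31.8
  Sum = 98.915 mg/L·hr
Tail: C_last/k_e = 4.77/0.413 = 11.550
AUC_0→∞ (oral suspension) = 98.915 + 11.550 = 110.465 mg/L·hr
F = (AUC_ev/D_ev)/(AUC_iv/D_iv) = (110.465/250)/(313/250) = 0.44186/1.252 = 0.3529

F = 0.353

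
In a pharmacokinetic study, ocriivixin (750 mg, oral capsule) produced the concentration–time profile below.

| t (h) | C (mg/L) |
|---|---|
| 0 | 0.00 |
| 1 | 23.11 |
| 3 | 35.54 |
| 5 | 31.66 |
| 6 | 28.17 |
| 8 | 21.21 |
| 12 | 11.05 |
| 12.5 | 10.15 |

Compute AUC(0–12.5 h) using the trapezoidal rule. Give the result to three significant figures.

AUC = 287 mg/L·h

Trapezoidal AUC_0→12.5:
  [0→1]: (0.00+23.11)/2 × 1 = 11.555
  [1→3]: (23.11+35.54)/2 × 2 = 58.65
  [3→5]: (35.54+31.66)/2 × 2 = 67.2
  [5→6]: (31.66+28.17)/2 × 1 = 29.915
  [6→8]: (28.17+21.21)/2 × 2 = 49.38
  [8→12]: (21.21+11.05)/2 × 4 = 64.52
  [12→12.5]: (11.05+10.15)/2 × 0.5 = 5.3
  Sum = 286.52 mg/L·h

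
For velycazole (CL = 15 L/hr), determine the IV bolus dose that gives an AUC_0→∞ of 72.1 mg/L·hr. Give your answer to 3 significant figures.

Dose_iv = CL × AUC_0→∞
     = 15 × 72.1 = 1081.5 mg

Dose = 1080 mg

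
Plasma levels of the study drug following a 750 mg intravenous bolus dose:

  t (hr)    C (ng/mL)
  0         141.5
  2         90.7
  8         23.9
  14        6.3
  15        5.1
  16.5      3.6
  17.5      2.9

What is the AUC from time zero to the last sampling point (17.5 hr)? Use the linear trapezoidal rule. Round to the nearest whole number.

Trapezoidal AUC_0→17.5:
  [0→2]: (141.5+90.7)/2 × 2 = 232.2
  [2→8]: (90.7+23.9)/2 × 6 = 343.8
  [8→14]: (23.9+6.3)/2 × 6 = 90.6
  [14→15]: (6.3+5.1)/2 × 1 = 5.7
  [15→16.5]: (5.1+3.6)/2 × 1.5 = 6.525
  [16.5→17.5]: (3.6+2.9)/2 × 1 = 3.25
  Sum = 682.075 ng/mL·hr

AUC = 682 ng/mL·hr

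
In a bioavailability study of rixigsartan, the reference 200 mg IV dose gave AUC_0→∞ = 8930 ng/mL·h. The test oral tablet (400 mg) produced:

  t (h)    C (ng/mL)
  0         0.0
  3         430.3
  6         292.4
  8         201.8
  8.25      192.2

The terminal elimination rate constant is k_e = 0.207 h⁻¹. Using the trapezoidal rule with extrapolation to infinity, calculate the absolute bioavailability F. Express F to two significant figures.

Trapezoidal AUC_0→8.25 (oral tablet):
  [0→3]: (0.0+430.3)/2 × 3 = 645.45
  [3→6]: (430.3+292.4)/2 × 3 = 1084.05
  [6→8]: (292.4+201.8)/2 × 2 = 494.2
  [8→8.25]: (201.8+192.2)/2 × 0.25 = 49.25
  Sum = 2272.95 ng/mL·h
Tail: C_last/k_e = 192.2/0.207 = 928.502
AUC_0→∞ (oral tablet) = 2272.95 + 928.502 = 3201.452 ng/mL·h
F = (AUC_ev/D_ev)/(AUC_iv/D_iv) = (3201.452/400)/(8930/200) = 8.00363/44.65 = 0.1793

F = 0.18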